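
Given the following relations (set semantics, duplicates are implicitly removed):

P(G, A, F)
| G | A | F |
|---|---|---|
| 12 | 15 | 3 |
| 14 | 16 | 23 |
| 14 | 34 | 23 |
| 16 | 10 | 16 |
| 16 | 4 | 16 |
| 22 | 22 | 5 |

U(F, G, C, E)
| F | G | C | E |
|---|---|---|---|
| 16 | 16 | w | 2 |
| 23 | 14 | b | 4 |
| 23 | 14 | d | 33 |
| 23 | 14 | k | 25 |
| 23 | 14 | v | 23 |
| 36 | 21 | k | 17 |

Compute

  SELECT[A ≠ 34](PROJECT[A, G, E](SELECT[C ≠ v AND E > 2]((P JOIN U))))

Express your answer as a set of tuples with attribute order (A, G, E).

Joining P and U on G, F yields {(14, 16, 23, b, 4), (14, 16, 23, d, 33), (14, 16, 23, k, 25), (14, 16, 23, v, 23), (14, 34, 23, b, 4), (14, 34, 23, d, 33), (14, 34, 23, k, 25), (14, 34, 23, v, 23), (16, 10, 16, w, 2), (16, 4, 16, w, 2)}.
Filtering on C ≠ v AND E > 2 leaves {(14, 16, 23, b, 4), (14, 16, 23, d, 33), (14, 16, 23, k, 25), (14, 34, 23, b, 4), (14, 34, 23, d, 33), (14, 34, 23, k, 25)}.
π[A, G, E]: project onto (A, G, E) → {(16, 14, 25), (16, 14, 33), (16, 14, 4), (34, 14, 25), (34, 14, 33), (34, 14, 4)}
Filtering on A ≠ 34 leaves {(16, 14, 25), (16, 14, 33), (16, 14, 4)}.

{(16, 14, 25), (16, 14, 33), (16, 14, 4)}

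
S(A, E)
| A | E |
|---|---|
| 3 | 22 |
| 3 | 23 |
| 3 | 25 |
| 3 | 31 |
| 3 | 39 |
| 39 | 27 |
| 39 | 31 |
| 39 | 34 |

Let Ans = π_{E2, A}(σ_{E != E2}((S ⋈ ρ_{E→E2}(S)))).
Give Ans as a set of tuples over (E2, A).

{(22, 3), (23, 3), (25, 3), (27, 39), (31, 3), (31, 39), (34, 39), (39, 3)}

ρ[E→E2]: schema becomes (A, E2); tuples unchanged.
Natural join on A: {(3, 22, 22), (3, 22, 23), (3, 22, 25), (3, 22, 31), (3, 22, 39), (3, 23, 22), (3, 23, 23), (3, 23, 25), (3, 23, 31), (3, 23, 39), (3, 25, 22), (3, 25, 23), (3, 25, 25), (3, 25, 31), (3, 25, 39), (3, 31, 22), (3, 31, 23), (3, 31, 25), (3, 31, 31), (3, 31, 39), (3, 39, 22), (3, 39, 23), (3, 39, 25), (3, 39, 31), (3, 39, 39), (39, 27, 27), (39, 27, 31), (39, 27, 34), (39, 31, 27), (39, 31, 31), (39, 31, 34), (39, 34, 27), (39, 34, 31), (39, 34, 34)}
Filtering on E != E2 leaves {(3, 22, 23), (3, 22, 25), (3, 22, 31), (3, 22, 39), (3, 23, 22), (3, 23, 25), (3, 23, 31), (3, 23, 39), (3, 25, 22), (3, 25, 23), (3, 25, 31), (3, 25, 39), (3, 31, 22), (3, 31, 23), (3, 31, 25), (3, 31, 39), (3, 39, 22), (3, 39, 23), (3, 39, 25), (3, 39, 31), (39, 27, 31), (39, 27, 34), (39, 31, 27), (39, 31, 34), (39, 34, 27), (39, 34, 31)}.
Projecting to E2, A (18 duplicate(s) eliminated): {(22, 3), (23, 3), (25, 3), (27, 39), (31, 3), (31, 39), (34, 39), (39, 3)}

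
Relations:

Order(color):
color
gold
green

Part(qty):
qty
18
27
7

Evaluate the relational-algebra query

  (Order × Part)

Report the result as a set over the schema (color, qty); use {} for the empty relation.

{(gold, 18), (gold, 27), (gold, 7), (green, 18), (green, 27), (green, 7)}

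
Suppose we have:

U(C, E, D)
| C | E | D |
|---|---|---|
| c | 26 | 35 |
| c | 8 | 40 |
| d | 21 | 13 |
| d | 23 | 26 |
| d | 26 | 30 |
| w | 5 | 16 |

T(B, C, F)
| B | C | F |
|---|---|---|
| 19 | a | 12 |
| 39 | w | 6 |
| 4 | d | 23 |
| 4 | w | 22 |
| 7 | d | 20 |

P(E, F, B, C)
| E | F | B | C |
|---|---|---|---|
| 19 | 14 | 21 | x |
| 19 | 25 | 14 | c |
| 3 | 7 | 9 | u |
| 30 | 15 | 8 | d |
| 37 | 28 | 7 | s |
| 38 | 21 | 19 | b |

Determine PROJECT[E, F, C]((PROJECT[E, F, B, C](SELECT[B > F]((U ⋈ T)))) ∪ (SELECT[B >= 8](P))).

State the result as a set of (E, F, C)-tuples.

{(19, 14, x), (19, 25, c), (3, 7, u), (30, 15, d), (38, 21, b), (5, 6, w)}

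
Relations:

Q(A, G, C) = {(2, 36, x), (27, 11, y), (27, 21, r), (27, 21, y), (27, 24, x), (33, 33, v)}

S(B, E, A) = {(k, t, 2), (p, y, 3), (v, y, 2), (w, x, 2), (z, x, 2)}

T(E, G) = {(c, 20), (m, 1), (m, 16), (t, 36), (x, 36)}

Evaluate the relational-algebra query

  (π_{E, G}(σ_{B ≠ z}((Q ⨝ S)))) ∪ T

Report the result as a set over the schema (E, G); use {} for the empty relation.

{(c, 20), (m, 1), (m, 16), (t, 36), (x, 36), (y, 36)}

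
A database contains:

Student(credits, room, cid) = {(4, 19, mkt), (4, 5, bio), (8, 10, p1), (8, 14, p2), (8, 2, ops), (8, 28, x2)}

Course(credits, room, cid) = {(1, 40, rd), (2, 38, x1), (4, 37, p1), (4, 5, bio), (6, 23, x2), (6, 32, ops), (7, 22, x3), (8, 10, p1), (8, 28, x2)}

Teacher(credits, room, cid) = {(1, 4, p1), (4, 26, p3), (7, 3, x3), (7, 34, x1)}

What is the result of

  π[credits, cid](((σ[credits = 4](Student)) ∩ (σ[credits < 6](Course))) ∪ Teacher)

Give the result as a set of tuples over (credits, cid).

Selection credits = 4: {(4, 19, mkt), (4, 5, bio)}
Selection credits < 6: {(1, 40, rd), (2, 38, x1), (4, 37, p1), (4, 5, bio)}
Intersection: {(4, 19, mkt), (4, 5, bio)} with {(1, 40, rd), (2, 38, x1), (4, 37, p1), (4, 5, bio)} → {(4, 5, bio)}
Union: {(4, 5, bio)} with {(1, 4, p1), (4, 26, p3), (7, 3, x3), (7, 34, x1)} → {(1, 4, p1), (4, 26, p3), (4, 5, bio), (7, 3, x3), (7, 34, x1)}
Projecting to credits, cid: {(1, p1), (4, bio), (4, p3), (7, x1), (7, x3)}

{(1, p1), (4, bio), (4, p3), (7, x1), (7, x3)}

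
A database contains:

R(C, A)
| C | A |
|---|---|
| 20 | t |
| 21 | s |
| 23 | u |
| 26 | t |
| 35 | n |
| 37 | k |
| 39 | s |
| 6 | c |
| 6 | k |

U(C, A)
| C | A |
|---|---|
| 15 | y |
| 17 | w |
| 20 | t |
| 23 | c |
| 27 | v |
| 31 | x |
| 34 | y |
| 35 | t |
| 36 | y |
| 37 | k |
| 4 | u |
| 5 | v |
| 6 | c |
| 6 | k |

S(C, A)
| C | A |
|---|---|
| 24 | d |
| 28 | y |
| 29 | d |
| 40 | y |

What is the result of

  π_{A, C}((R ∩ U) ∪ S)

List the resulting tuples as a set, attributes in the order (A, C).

Taking the intersection: {(20, t), (37, k), (6, c), (6, k)}
Taking the union: {(20, t), (24, d), (28, y), (29, d), (37, k), (40, y), (6, c), (6, k)}
π[A, C]: project onto (A, C) → {(c, 6), (d, 24), (d, 29), (k, 37), (k, 6), (t, 20), (y, 28), (y, 40)}

{(c, 6), (d, 24), (d, 29), (k, 37), (k, 6), (t, 20), (y, 28), (y, 40)}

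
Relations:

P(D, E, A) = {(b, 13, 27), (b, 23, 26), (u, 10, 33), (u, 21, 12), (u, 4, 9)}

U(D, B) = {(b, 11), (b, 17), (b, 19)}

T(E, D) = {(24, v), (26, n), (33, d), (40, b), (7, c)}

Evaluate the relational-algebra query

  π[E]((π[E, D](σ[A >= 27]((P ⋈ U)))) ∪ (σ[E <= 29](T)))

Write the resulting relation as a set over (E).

Joining P and U on D yields {(b, 13, 27, 11), (b, 13, 27, 17), (b, 13, 27, 19), (b, 23, 26, 11), (b, 23, 26, 17), (b, 23, 26, 19)}.
σ[A >= 27]: keep tuples satisfying A >= 27 → {(b, 13, 27, 11), (b, 13, 27, 17), (b, 13, 27, 19)}
π_{E, D} gives {(13, b)} (2 duplicate(s) eliminated).
σ[E <= 29]: keep tuples satisfying E <= 29 → {(24, v), (26, n), (7, c)}
Union: {(13, b)} with {(24, v), (26, n), (7, c)} → {(13, b), (24, v), (26, n), (7, c)}
π_{E} gives {13, 24, 26, 7}.

{13, 24, 26, 7}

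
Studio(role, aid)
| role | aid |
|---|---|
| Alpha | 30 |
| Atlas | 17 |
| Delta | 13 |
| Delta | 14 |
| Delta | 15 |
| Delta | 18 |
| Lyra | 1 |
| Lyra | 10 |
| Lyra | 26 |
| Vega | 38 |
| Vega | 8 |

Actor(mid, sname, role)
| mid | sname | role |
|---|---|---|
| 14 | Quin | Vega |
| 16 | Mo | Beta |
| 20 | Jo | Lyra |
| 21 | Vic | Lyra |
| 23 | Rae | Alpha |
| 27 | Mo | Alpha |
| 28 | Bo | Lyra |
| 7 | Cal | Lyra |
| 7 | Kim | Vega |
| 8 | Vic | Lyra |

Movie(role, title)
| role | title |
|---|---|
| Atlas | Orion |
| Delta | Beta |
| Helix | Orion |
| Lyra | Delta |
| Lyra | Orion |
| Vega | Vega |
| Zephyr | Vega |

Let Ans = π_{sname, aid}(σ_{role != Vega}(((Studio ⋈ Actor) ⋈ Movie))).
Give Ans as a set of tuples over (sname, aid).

Studio ⋈ Actor (natural join on role): {(Alpha, 30, 23, Rae), (Alpha, 30, 27, Mo), (Lyra, 1, 20, Jo), (Lyra, 1, 21, Vic), (Lyra, 1, 28, Bo), (Lyra, 1, 7, Cal), (Lyra, 1, 8, Vic), (Lyra, 10, 20, Jo), (Lyra, 10, 21, Vic), (Lyra, 10, 28, Bo), (Lyra, 10, 7, Cal), (Lyra, 10, 8, Vic), (Lyra, 26, 20, Jo), (Lyra, 26, 21, Vic), (Lyra, 26, 28, Bo), (Lyra, 26, 7, Cal), (Lyra, 26, 8, Vic), (Vega, 38, 14, Quin), (Vega, 38, 7, Kim), (Vega, 8, 14, Quin), (Vega, 8, 7, Kim)}
(Studio ⋈ Actor) ⋈ Movie (natural join on role): {(Lyra, 1, 20, Jo, Delta), (Lyra, 1, 20, Jo, Orion), (Lyra, 1, 21, Vic, Delta), (Lyra, 1, 21, Vic, Orion), (Lyra, 1, 28, Bo, Delta), (Lyra, 1, 28, Bo, Orion), (Lyra, 1, 7, Cal, Delta), (Lyra, 1, 7, Cal, Orion), (Lyra, 1, 8, Vic, Delta), (Lyra, 1, 8, Vic, Orion), (Lyra, 10, 20, Jo, Delta), (Lyra, 10, 20, Jo, Orion), (Lyra, 10, 21, Vic, Delta), (Lyra, 10, 21, Vic, Orion), (Lyra, 10, 28, Bo, Delta), (Lyra, 10, 28, Bo, Orion), (Lyra, 10, 7, Cal, Delta), (Lyra, 10, 7, Cal, Orion), (Lyra, 10, 8, Vic, Delta), (Lyra, 10, 8, Vic, Orion), (Lyra, 26, 20, Jo, Delta), (Lyra, 26, 20, Jo, Orion), (Lyra, 26, 21, Vic, Delta), (Lyra, 26, 21, Vic, Orion), (Lyra, 26, 28, Bo, Delta), (Lyra, 26, 28, Bo, Orion), (Lyra, 26, 7, Cal, Delta), (Lyra, 26, 7, Cal, Orion), (Lyra, 26, 8, Vic, Delta), (Lyra, 26, 8, Vic, Orion), (Vega, 38, 14, Quin, Vega), (Vega, 38, 7, Kim, Vega), (Vega, 8, 14, Quin, Vega), (Vega, 8, 7, Kim, Vega)}
Filtering on role != Vega leaves {(Lyra, 1, 20, Jo, Delta), (Lyra, 1, 20, Jo, Orion), (Lyra, 1, 21, Vic, Delta), (Lyra, 1, 21, Vic, Orion), (Lyra, 1, 28, Bo, Delta), (Lyra, 1, 28, Bo, Orion), (Lyra, 1, 7, Cal, Delta), (Lyra, 1, 7, Cal, Orion), (Lyra, 1, 8, Vic, Delta), (Lyra, 1, 8, Vic, Orion), (Lyra, 10, 20, Jo, Delta), (Lyra, 10, 20, Jo, Orion), (Lyra, 10, 21, Vic, Delta), (Lyra, 10, 21, Vic, Orion), (Lyra, 10, 28, Bo, Delta), (Lyra, 10, 28, Bo, Orion), (Lyra, 10, 7, Cal, Delta), (Lyra, 10, 7, Cal, Orion), (Lyra, 10, 8, Vic, Delta), (Lyra, 10, 8, Vic, Orion), (Lyra, 26, 20, Jo, Delta), (Lyra, 26, 20, Jo, Orion), (Lyra, 26, 21, Vic, Delta), (Lyra, 26, 21, Vic, Orion), (Lyra, 26, 28, Bo, Delta), (Lyra, 26, 28, Bo, Orion), (Lyra, 26, 7, Cal, Delta), (Lyra, 26, 7, Cal, Orion), (Lyra, 26, 8, Vic, Delta), (Lyra, 26, 8, Vic, Orion)}.
Keep only column(s) sname, aid (18 duplicate(s) eliminated): {(Bo, 1), (Bo, 10), (Bo, 26), (Cal, 1), (Cal, 10), (Cal, 26), (Jo, 1), (Jo, 10), (Jo, 26), (Vic, 1), (Vic, 10), (Vic, 26)}

{(Bo, 1), (Bo, 10), (Bo, 26), (Cal, 1), (Cal, 10), (Cal, 26), (Jo, 1), (Jo, 10), (Jo, 26), (Vic, 1), (Vic, 10), (Vic, 26)}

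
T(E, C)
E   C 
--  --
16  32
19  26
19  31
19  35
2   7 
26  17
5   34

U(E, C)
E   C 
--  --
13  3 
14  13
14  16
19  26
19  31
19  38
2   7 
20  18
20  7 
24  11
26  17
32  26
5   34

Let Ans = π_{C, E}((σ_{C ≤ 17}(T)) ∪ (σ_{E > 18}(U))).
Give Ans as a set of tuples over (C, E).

{(11, 24), (17, 26), (18, 20), (26, 19), (26, 32), (31, 19), (38, 19), (7, 2), (7, 20)}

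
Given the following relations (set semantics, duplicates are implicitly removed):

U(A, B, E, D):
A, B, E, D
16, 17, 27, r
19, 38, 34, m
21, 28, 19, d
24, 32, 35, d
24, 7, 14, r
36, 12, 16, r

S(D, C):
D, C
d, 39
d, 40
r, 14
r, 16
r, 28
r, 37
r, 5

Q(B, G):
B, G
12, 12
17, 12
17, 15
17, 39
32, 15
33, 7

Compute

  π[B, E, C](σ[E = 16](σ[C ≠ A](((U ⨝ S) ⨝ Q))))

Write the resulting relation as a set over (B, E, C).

{(12, 16, 14), (12, 16, 16), (12, 16, 28), (12, 16, 37), (12, 16, 5)}

Natural join on D: {(16, 17, 27, r, 14), (16, 17, 27, r, 16), (16, 17, 27, r, 28), (16, 17, 27, r, 37), (16, 17, 27, r, 5), (21, 28, 19, d, 39), (21, 28, 19, d, 40), (24, 32, 35, d, 39), (24, 32, 35, d, 40), (24, 7, 14, r, 14), (24, 7, 14, r, 16), (24, 7, 14, r, 28), (24, 7, 14, r, 37), (24, 7, 14, r, 5), (36, 12, 16, r, 14), (36, 12, 16, r, 16), (36, 12, 16, r, 28), (36, 12, 16, r, 37), (36, 12, 16, r, 5)}
Natural join on B: {(16, 17, 27, r, 14, 12), (16, 17, 27, r, 14, 15), (16, 17, 27, r, 14, 39), (16, 17, 27, r, 16, 12), (16, 17, 27, r, 16, 15), (16, 17, 27, r, 16, 39), (16, 17, 27, r, 28, 12), (16, 17, 27, r, 28, 15), (16, 17, 27, r, 28, 39), (16, 17, 27, r, 37, 12), (16, 17, 27, r, 37, 15), (16, 17, 27, r, 37, 39), (16, 17, 27, r, 5, 12), (16, 17, 27, r, 5, 15), (16, 17, 27, r, 5, 39), (24, 32, 35, d, 39, 15), (24, 32, 35, d, 40, 15), (36, 12, 16, r, 14, 12), (36, 12, 16, r, 16, 12), (36, 12, 16, r, 28, 12), (36, 12, 16, r, 37, 12), (36, 12, 16, r, 5, 12)}
Filtering on C ≠ A leaves {(16, 17, 27, r, 14, 12), (16, 17, 27, r, 14, 15), (16, 17, 27, r, 14, 39), (16, 17, 27, r, 28, 12), (16, 17, 27, r, 28, 15), (16, 17, 27, r, 28, 39), (16, 17, 27, r, 37, 12), (16, 17, 27, r, 37, 15), (16, 17, 27, r, 37, 39), (16, 17, 27, r, 5, 12), (16, 17, 27, r, 5, 15), (16, 17, 27, r, 5, 39), (24, 32, 35, d, 39, 15), (24, 32, 35, d, 40, 15), (36, 12, 16, r, 14, 12), (36, 12, 16, r, 16, 12), (36, 12, 16, r, 28, 12), (36, 12, 16, r, 37, 12), (36, 12, 16, r, 5, 12)}.
Filtering on E = 16 leaves {(36, 12, 16, r, 14, 12), (36, 12, 16, r, 16, 12), (36, 12, 16, r, 28, 12), (36, 12, 16, r, 37, 12), (36, 12, 16, r, 5, 12)}.
Keep only column(s) B, E, C: {(12, 16, 14), (12, 16, 16), (12, 16, 28), (12, 16, 37), (12, 16, 5)}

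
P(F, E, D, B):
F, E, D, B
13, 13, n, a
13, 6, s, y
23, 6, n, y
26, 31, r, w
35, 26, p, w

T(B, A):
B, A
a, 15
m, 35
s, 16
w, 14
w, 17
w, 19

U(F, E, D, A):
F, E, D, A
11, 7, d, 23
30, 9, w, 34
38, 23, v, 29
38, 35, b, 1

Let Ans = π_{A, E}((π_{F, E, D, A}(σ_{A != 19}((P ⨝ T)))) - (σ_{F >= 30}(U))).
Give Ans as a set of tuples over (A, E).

{(14, 26), (14, 31), (15, 13), (17, 26), (17, 31)}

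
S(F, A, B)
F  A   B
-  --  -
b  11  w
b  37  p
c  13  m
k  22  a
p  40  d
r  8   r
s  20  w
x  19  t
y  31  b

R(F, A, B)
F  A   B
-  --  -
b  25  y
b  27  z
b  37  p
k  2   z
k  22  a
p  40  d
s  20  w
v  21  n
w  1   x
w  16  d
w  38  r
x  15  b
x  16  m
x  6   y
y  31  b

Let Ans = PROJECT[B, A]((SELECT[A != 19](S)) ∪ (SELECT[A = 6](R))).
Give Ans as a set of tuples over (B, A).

{(a, 22), (b, 31), (d, 40), (m, 13), (p, 37), (r, 8), (w, 11), (w, 20), (y, 6)}

Filtering on A != 19 leaves {(b, 11, w), (b, 37, p), (c, 13, m), (k, 22, a), (p, 40, d), (r, 8, r), (s, 20, w), (y, 31, b)}.
Filtering on A = 6 leaves {(x, 6, y)}.
Union: {(b, 11, w), (b, 37, p), (c, 13, m), (k, 22, a), (p, 40, d), (r, 8, r), (s, 20, w), (y, 31, b)} with {(x, 6, y)} → {(b, 11, w), (b, 37, p), (c, 13, m), (k, 22, a), (p, 40, d), (r, 8, r), (s, 20, w), (x, 6, y), (y, 31, b)}
π[B, A]: project onto (B, A) → {(a, 22), (b, 31), (d, 40), (m, 13), (p, 37), (r, 8), (w, 11), (w, 20), (y, 6)}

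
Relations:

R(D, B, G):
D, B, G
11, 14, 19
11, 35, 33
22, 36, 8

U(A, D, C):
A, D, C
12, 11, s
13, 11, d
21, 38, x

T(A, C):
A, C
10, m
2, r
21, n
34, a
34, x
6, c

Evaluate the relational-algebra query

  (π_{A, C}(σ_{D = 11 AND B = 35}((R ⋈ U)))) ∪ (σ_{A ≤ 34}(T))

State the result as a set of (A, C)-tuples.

{(10, m), (12, s), (13, d), (2, r), (21, n), (34, a), (34, x), (6, c)}

Joining R and U on D yields {(11, 14, 19, 12, s), (11, 14, 19, 13, d), (11, 35, 33, 12, s), (11, 35, 33, 13, d)}.
Filtering on D = 11 AND B = 35 leaves {(11, 35, 33, 12, s), (11, 35, 33, 13, d)}.
π[A, C]: project onto (A, C) → {(12, s), (13, d)}
Filtering on A ≤ 34 leaves {(10, m), (2, r), (21, n), (34, a), (34, x), (6, c)}.
Taking the union: {(10, m), (12, s), (13, d), (2, r), (21, n), (34, a), (34, x), (6, c)}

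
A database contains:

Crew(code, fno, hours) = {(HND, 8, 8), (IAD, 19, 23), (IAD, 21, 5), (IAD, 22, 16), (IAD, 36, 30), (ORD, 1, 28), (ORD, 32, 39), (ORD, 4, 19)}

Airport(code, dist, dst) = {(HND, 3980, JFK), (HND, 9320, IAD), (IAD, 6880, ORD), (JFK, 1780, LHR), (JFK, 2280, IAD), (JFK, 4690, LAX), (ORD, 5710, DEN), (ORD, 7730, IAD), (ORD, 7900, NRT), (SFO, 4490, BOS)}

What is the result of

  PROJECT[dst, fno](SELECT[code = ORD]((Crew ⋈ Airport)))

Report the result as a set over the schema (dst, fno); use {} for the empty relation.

{(DEN, 1), (DEN, 32), (DEN, 4), (IAD, 1), (IAD, 32), (IAD, 4), (NRT, 1), (NRT, 32), (NRT, 4)}

Joining Crew and Airport on code yields {(HND, 8, 8, 3980, JFK), (HND, 8, 8, 9320, IAD), (IAD, 19, 23, 6880, ORD), (IAD, 21, 5, 6880, ORD), (IAD, 22, 16, 6880, ORD), (IAD, 36, 30, 6880, ORD), (ORD, 1, 28, 5710, DEN), (ORD, 1, 28, 7730, IAD), (ORD, 1, 28, 7900, NRT), (ORD, 32, 39, 5710, DEN), (ORD, 32, 39, 7730, IAD), (ORD, 32, 39, 7900, NRT), (ORD, 4, 19, 5710, DEN), (ORD, 4, 19, 7730, IAD), (ORD, 4, 19, 7900, NRT)}.
Apply σ_{code = ORD}; surviving tuples: {(ORD, 1, 28, 5710, DEN), (ORD, 1, 28, 7730, IAD), (ORD, 1, 28, 7900, NRT), (ORD, 32, 39, 5710, DEN), (ORD, 32, 39, 7730, IAD), (ORD, 32, 39, 7900, NRT), (ORD, 4, 19, 5710, DEN), (ORD, 4, 19, 7730, IAD), (ORD, 4, 19, 7900, NRT)}
Projecting to dst, fno: {(DEN, 1), (DEN, 32), (DEN, 4), (IAD, 1), (IAD, 32), (IAD, 4), (NRT, 1), (NRT, 32), (NRT, 4)}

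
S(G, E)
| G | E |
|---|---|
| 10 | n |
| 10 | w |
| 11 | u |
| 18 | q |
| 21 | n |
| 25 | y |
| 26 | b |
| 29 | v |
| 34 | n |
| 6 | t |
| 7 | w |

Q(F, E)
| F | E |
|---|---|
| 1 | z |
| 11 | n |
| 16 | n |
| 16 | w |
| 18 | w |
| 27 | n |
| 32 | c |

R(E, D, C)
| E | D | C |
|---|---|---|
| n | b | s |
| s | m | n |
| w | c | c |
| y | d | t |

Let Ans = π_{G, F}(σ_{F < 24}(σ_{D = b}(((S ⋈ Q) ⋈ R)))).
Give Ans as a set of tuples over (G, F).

{(10, 11), (10, 16), (21, 11), (21, 16), (34, 11), (34, 16)}

Joining S and Q on E yields {(10, n, 11), (10, n, 16), (10, n, 27), (10, w, 16), (10, w, 18), (21, n, 11), (21, n, 16), (21, n, 27), (34, n, 11), (34, n, 16), (34, n, 27), (7, w, 16), (7, w, 18)}.
Joining (S ⋈ Q) and R on E yields {(10, n, 11, b, s), (10, n, 16, b, s), (10, n, 27, b, s), (10, w, 16, c, c), (10, w, 18, c, c), (21, n, 11, b, s), (21, n, 16, b, s), (21, n, 27, b, s), (34, n, 11, b, s), (34, n, 16, b, s), (34, n, 27, b, s), (7, w, 16, c, c), (7, w, 18, c, c)}.
Filtering on D = b leaves {(10, n, 11, b, s), (10, n, 16, b, s), (10, n, 27, b, s), (21, n, 11, b, s), (21, n, 16, b, s), (21, n, 27, b, s), (34, n, 11, b, s), (34, n, 16, b, s), (34, n, 27, b, s)}.
Filtering on F < 24 leaves {(10, n, 11, b, s), (10, n, 16, b, s), (21, n, 11, b, s), (21, n, 16, b, s), (34, n, 11, b, s), (34, n, 16, b, s)}.
Projecting to G, F: {(10, 11), (10, 16), (21, 11), (21, 16), (34, 11), (34, 16)}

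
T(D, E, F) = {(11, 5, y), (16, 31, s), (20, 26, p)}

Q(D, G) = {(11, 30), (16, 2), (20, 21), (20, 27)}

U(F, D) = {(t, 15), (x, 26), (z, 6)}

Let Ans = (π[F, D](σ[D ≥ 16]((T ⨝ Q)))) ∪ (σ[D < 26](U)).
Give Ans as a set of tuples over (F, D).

T ⋈ Q (natural join on D): {(11, 5, y, 30), (16, 31, s, 2), (20, 26, p, 21), (20, 26, p, 27)}
Apply σ_{D ≥ 16}; surviving tuples: {(16, 31, s, 2), (20, 26, p, 21), (20, 26, p, 27)}
Projecting to F, D (1 duplicate(s) eliminated): {(p, 20), (s, 16)}
Apply σ_{D < 26}; surviving tuples: {(t, 15), (z, 6)}
Taking the union: {(p, 20), (s, 16), (t, 15), (z, 6)}

{(p, 20), (s, 16), (t, 15), (z, 6)}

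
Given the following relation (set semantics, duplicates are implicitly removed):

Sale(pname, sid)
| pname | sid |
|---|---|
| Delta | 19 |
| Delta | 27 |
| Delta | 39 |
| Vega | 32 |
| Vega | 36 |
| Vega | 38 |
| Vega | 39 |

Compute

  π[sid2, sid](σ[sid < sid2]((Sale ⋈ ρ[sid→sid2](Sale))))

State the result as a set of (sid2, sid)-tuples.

{(27, 19), (36, 32), (38, 32), (38, 36), (39, 19), (39, 27), (39, 32), (39, 36), (39, 38)}

ρ[sid→sid2]: schema becomes (pname, sid2); tuples unchanged.
Natural join on pname: {(Delta, 19, 19), (Delta, 19, 27), (Delta, 19, 39), (Delta, 27, 19), (Delta, 27, 27), (Delta, 27, 39), (Delta, 39, 19), (Delta, 39, 27), (Delta, 39, 39), (Vega, 32, 32), (Vega, 32, 36), (Vega, 32, 38), (Vega, 32, 39), (Vega, 36, 32), (Vega, 36, 36), (Vega, 36, 38), (Vega, 36, 39), (Vega, 38, 32), (Vega, 38, 36), (Vega, 38, 38), (Vega, 38, 39), (Vega, 39, 32), (Vega, 39, 36), (Vega, 39, 38), (Vega, 39, 39)}
σ[sid < sid2]: keep tuples satisfying sid < sid2 → {(Delta, 19, 27), (Delta, 19, 39), (Delta, 27, 39), (Vega, 32, 36), (Vega, 32, 38), (Vega, 32, 39), (Vega, 36, 38), (Vega, 36, 39), (Vega, 38, 39)}
Keep only column(s) sid2, sid: {(27, 19), (36, 32), (38, 32), (38, 36), (39, 19), (39, 27), (39, 32), (39, 36), (39, 38)}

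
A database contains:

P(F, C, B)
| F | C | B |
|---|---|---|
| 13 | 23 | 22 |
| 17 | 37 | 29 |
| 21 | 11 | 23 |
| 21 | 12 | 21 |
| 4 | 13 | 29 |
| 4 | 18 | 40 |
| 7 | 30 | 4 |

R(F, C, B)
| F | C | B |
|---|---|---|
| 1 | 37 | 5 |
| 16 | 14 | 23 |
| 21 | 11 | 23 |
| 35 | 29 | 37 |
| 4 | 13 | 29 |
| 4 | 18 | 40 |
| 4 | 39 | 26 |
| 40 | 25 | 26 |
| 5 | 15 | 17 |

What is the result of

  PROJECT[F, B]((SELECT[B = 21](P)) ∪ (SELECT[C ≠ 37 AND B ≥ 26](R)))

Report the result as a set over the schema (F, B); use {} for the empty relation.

{(21, 21), (35, 37), (4, 26), (4, 29), (4, 40), (40, 26)}

Filtering on B = 21 leaves {(21, 12, 21)}.
Filtering on C ≠ 37 AND B ≥ 26 leaves {(35, 29, 37), (4, 13, 29), (4, 18, 40), (4, 39, 26), (40, 25, 26)}.
Union: {(21, 12, 21)} with {(35, 29, 37), (4, 13, 29), (4, 18, 40), (4, 39, 26), (40, 25, 26)} → {(21, 12, 21), (35, 29, 37), (4, 13, 29), (4, 18, 40), (4, 39, 26), (40, 25, 26)}
Projecting to F, B: {(21, 21), (35, 37), (4, 26), (4, 29), (4, 40), (40, 26)}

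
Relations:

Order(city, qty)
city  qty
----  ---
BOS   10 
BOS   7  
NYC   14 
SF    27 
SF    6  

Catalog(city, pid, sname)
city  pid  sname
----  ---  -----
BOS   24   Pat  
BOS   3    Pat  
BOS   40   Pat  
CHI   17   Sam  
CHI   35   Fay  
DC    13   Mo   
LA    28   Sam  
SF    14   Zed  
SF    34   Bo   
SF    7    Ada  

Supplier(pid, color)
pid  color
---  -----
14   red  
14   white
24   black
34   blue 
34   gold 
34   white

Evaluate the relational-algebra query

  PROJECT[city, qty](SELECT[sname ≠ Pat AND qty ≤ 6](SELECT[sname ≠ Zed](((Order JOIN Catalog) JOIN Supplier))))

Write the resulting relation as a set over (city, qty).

{(SF, 6)}

Natural join on city: {(BOS, 10, 24, Pat), (BOS, 10, 3, Pat), (BOS, 10, 40, Pat), (BOS, 7, 24, Pat), (BOS, 7, 3, Pat), (BOS, 7, 40, Pat), (SF, 27, 14, Zed), (SF, 27, 34, Bo), (SF, 27, 7, Ada), (SF, 6, 14, Zed), (SF, 6, 34, Bo), (SF, 6, 7, Ada)}
Natural join on pid: {(BOS, 10, 24, Pat, black), (BOS, 7, 24, Pat, black), (SF, 27, 14, Zed, red), (SF, 27, 14, Zed, white), (SF, 27, 34, Bo, blue), (SF, 27, 34, Bo, gold), (SF, 27, 34, Bo, white), (SF, 6, 14, Zed, red), (SF, 6, 14, Zed, white), (SF, 6, 34, Bo, blue), (SF, 6, 34, Bo, gold), (SF, 6, 34, Bo, white)}
Filtering on sname ≠ Zed leaves {(BOS, 10, 24, Pat, black), (BOS, 7, 24, Pat, black), (SF, 27, 34, Bo, blue), (SF, 27, 34, Bo, gold), (SF, 27, 34, Bo, white), (SF, 6, 34, Bo, blue), (SF, 6, 34, Bo, gold), (SF, 6, 34, Bo, white)}.
Filtering on sname ≠ Pat AND qty ≤ 6 leaves {(SF, 6, 34, Bo, blue), (SF, 6, 34, Bo, gold), (SF, 6, 34, Bo, white)}.
π[city, qty]: project onto (city, qty) (2 duplicate(s) eliminated) → {(SF, 6)}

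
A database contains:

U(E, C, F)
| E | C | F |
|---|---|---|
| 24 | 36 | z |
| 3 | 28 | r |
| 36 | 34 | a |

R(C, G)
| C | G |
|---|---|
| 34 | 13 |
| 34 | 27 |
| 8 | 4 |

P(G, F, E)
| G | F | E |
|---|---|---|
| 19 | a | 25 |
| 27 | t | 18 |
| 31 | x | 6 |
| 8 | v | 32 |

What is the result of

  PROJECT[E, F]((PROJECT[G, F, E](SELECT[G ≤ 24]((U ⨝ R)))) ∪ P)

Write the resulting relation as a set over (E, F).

Joining U and R on C yields {(36, 34, a, 13), (36, 34, a, 27)}.
Apply σ_{G ≤ 24}; surviving tuples: {(36, 34, a, 13)}
π_{G, F, E} gives {(13, a, 36)}.
Taking the union: {(13, a, 36), (19, a, 25), (27, t, 18), (31, x, 6), (8, v, 32)}
π_{E, F} gives {(18, t), (25, a), (32, v), (36, a), (6, x)}.

{(18, t), (25, a), (32, v), (36, a), (6, x)}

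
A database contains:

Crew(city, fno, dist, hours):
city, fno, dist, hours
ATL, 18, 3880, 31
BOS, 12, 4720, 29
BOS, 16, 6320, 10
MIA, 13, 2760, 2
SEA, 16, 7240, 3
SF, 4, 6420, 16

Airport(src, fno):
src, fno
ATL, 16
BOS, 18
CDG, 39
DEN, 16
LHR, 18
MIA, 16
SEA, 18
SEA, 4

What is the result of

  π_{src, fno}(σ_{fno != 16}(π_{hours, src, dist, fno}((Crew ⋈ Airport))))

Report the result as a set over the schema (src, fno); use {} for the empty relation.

Crew ⋈ Airport (natural join on fno): {(ATL, 18, 3880, 31, BOS), (ATL, 18, 3880, 31, LHR), (ATL, 18, 3880, 31, SEA), (BOS, 16, 6320, 10, ATL), (BOS, 16, 6320, 10, DEN), (BOS, 16, 6320, 10, MIA), (SEA, 16, 7240, 3, ATL), (SEA, 16, 7240, 3, DEN), (SEA, 16, 7240, 3, MIA), (SF, 4, 6420, 16, SEA)}
Projecting to hours, src, dist, fno: {(10, ATL, 6320, 16), (10, DEN, 6320, 16), (10, MIA, 6320, 16), (16, SEA, 6420, 4), (3, ATL, 7240, 16), (3, DEN, 7240, 16), (3, MIA, 7240, 16), (31, BOS, 3880, 18), (31, LHR, 3880, 18), (31, SEA, 3880, 18)}
σ[fno != 16]: keep tuples satisfying fno != 16 → {(16, SEA, 6420, 4), (31, BOS, 3880, 18), (31, LHR, 3880, 18), (31, SEA, 3880, 18)}
Projecting to src, fno: {(BOS, 18), (LHR, 18), (SEA, 18), (SEA, 4)}

{(BOS, 18), (LHR, 18), (SEA, 18), (SEA, 4)}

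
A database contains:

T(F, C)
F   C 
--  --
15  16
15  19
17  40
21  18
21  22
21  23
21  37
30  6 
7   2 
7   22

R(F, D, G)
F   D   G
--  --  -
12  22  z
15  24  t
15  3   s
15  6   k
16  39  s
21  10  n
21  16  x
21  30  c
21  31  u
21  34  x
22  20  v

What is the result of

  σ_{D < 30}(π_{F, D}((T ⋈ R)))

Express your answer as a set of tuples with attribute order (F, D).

{(15, 24), (15, 3), (15, 6), (21, 10), (21, 16)}

T ⋈ R (natural join on F): {(15, 16, 24, t), (15, 16, 3, s), (15, 16, 6, k), (15, 19, 24, t), (15, 19, 3, s), (15, 19, 6, k), (21, 18, 10, n), (21, 18, 16, x), (21, 18, 30, c), (21, 18, 31, u), (21, 18, 34, x), (21, 22, 10, n), (21, 22, 16, x), (21, 22, 30, c), (21, 22, 31, u), (21, 22, 34, x), (21, 23, 10, n), (21, 23, 16, x), (21, 23, 30, c), (21, 23, 31, u), (21, 23, 34, x), (21, 37, 10, n), (21, 37, 16, x), (21, 37, 30, c), (21, 37, 31, u), (21, 37, 34, x)}
π[F, D]: project onto (F, D) (18 duplicate(s) eliminated) → {(15, 24), (15, 3), (15, 6), (21, 10), (21, 16), (21, 30), (21, 31), (21, 34)}
Selection D < 30: {(15, 24), (15, 3), (15, 6), (21, 10), (21, 16)}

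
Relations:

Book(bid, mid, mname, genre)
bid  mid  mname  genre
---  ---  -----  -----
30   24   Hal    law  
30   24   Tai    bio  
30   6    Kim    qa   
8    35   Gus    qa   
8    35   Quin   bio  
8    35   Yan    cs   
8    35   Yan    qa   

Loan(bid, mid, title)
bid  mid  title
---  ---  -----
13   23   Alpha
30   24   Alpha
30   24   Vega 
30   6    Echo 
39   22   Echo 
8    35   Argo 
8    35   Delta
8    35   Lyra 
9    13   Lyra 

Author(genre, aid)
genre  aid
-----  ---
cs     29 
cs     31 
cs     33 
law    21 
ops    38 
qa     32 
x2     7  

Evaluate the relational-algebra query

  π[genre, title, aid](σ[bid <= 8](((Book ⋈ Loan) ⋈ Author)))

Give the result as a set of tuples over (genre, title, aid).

Natural join on bid, mid: {(30, 24, Hal, law, Alpha), (30, 24, Hal, law, Vega), (30, 24, Tai, bio, Alpha), (30, 24, Tai, bio, Vega), (30, 6, Kim, qa, Echo), (8, 35, Gus, qa, Argo), (8, 35, Gus, qa, Delta), (8, 35, Gus, qa, Lyra), (8, 35, Quin, bio, Argo), (8, 35, Quin, bio, Delta), (8, 35, Quin, bio, Lyra), (8, 35, Yan, cs, Argo), (8, 35, Yan, cs, Delta), (8, 35, Yan, cs, Lyra), (8, 35, Yan, qa, Argo), (8, 35, Yan, qa, Delta), (8, 35, Yan, qa, Lyra)}
Natural join on genre: {(30, 24, Hal, law, Alpha, 21), (30, 24, Hal, law, Vega, 21), (30, 6, Kim, qa, Echo, 32), (8, 35, Gus, qa, Argo, 32), (8, 35, Gus, qa, Delta, 32), (8, 35, Gus, qa, Lyra, 32), (8, 35, Yan, cs, Argo, 29), (8, 35, Yan, cs, Argo, 31), (8, 35, Yan, cs, Argo, 33), (8, 35, Yan, cs, Delta, 29), (8, 35, Yan, cs, Delta, 31), (8, 35, Yan, cs, Delta, 33), (8, 35, Yan, cs, Lyra, 29), (8, 35, Yan, cs, Lyra, 31), (8, 35, Yan, cs, Lyra, 33), (8, 35, Yan, qa, Argo, 32), (8, 35, Yan, qa, Delta, 32), (8, 35, Yan, qa, Lyra, 32)}
Filtering on bid <= 8 leaves {(8, 35, Gus, qa, Argo, 32), (8, 35, Gus, qa, Delta, 32), (8, 35, Gus, qa, Lyra, 32), (8, 35, Yan, cs, Argo, 29), (8, 35, Yan, cs, Argo, 31), (8, 35, Yan, cs, Argo, 33), (8, 35, Yan, cs, Delta, 29), (8, 35, Yan, cs, Delta, 31), (8, 35, Yan, cs, Delta, 33), (8, 35, Yan, cs, Lyra, 29), (8, 35, Yan, cs, Lyra, 31), (8, 35, Yan, cs, Lyra, 33), (8, 35, Yan, qa, Argo, 32), (8, 35, Yan, qa, Delta, 32), (8, 35, Yan, qa, Lyra, 32)}.
π_{genre, title, aid} gives {(cs, Argo, 29), (cs, Argo, 31), (cs, Argo, 33), (cs, Delta, 29), (cs, Delta, 31), (cs, Delta, 33), (cs, Lyra, 29), (cs, Lyra, 31), (cs, Lyra, 33), (qa, Argo, 32), (qa, Delta, 32), (qa, Lyra, 32)} (3 duplicate(s) eliminated).

{(cs, Argo, 29), (cs, Argo, 31), (cs, Argo, 33), (cs, Delta, 29), (cs, Delta, 31), (cs, Delta, 33), (cs, Lyra, 29), (cs, Lyra, 31), (cs, Lyra, 33), (qa, Argo, 32), (qa, Delta, 32), (qa, Lyra, 32)}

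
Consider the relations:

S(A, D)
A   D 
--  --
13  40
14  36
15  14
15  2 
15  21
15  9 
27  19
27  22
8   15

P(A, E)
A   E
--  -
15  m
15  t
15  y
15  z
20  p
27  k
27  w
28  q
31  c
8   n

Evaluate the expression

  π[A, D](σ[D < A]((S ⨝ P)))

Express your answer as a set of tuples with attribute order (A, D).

{(15, 14), (15, 2), (15, 9), (27, 19), (27, 22)}

Joining S and P on A yields {(15, 14, m), (15, 14, t), (15, 14, y), (15, 14, z), (15, 2, m), (15, 2, t), (15, 2, y), (15, 2, z), (15, 21, m), (15, 21, t), (15, 21, y), (15, 21, z), (15, 9, m), (15, 9, t), (15, 9, y), (15, 9, z), (27, 19, k), (27, 19, w), (27, 22, k), (27, 22, w), (8, 15, n)}.
Filtering on D < A leaves {(15, 14, m), (15, 14, t), (15, 14, y), (15, 14, z), (15, 2, m), (15, 2, t), (15, 2, y), (15, 2, z), (15, 9, m), (15, 9, t), (15, 9, y), (15, 9, z), (27, 19, k), (27, 19, w), (27, 22, k), (27, 22, w)}.
Keep only column(s) A, D (11 duplicate(s) eliminated): {(15, 14), (15, 2), (15, 9), (27, 19), (27, 22)}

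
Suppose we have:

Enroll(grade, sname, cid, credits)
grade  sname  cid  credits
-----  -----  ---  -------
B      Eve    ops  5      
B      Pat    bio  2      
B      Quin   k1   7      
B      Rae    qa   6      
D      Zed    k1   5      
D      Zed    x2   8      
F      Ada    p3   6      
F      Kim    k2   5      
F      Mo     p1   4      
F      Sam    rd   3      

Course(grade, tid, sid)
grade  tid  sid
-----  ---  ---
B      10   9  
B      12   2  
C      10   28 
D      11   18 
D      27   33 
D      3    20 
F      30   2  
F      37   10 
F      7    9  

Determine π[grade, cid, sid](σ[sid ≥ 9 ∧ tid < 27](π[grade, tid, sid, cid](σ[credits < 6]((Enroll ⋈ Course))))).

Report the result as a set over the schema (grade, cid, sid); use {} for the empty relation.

Natural join on grade: {(B, Eve, ops, 5, 10, 9), (B, Eve, ops, 5, 12, 2), (B, Pat, bio, 2, 10, 9), (B, Pat, bio, 2, 12, 2), (B, Quin, k1, 7, 10, 9), (B, Quin, k1, 7, 12, 2), (B, Rae, qa, 6, 10, 9), (B, Rae, qa, 6, 12, 2), (D, Zed, k1, 5, 11, 18), (D, Zed, k1, 5, 27, 33), (D, Zed, k1, 5, 3, 20), (D, Zed, x2, 8, 11, 18), (D, Zed, x2, 8, 27, 33), (D, Zed, x2, 8, 3, 20), (F, Ada, p3, 6, 30, 2), (F, Ada, p3, 6, 37, 10), (F, Ada, p3, 6, 7, 9), (F, Kim, k2, 5, 30, 2), (F, Kim, k2, 5, 37, 10), (F, Kim, k2, 5, 7, 9), (F, Mo, p1, 4, 30, 2), (F, Mo, p1, 4, 37, 10), (F, Mo, p1, 4, 7, 9), (F, Sam, rd, 3, 30, 2), (F, Sam, rd, 3, 37, 10), (F, Sam, rd, 3, 7, 9)}
Filtering on credits < 6 leaves {(B, Eve, ops, 5, 10, 9), (B, Eve, ops, 5, 12, 2), (B, Pat, bio, 2, 10, 9), (B, Pat, bio, 2, 12, 2), (D, Zed, k1, 5, 11, 18), (D, Zed, k1, 5, 27, 33), (D, Zed, k1, 5, 3, 20), (F, Kim, k2, 5, 30, 2), (F, Kim, k2, 5, 37, 10), (F, Kim, k2, 5, 7, 9), (F, Mo, p1, 4, 30, 2), (F, Mo, p1, 4, 37, 10), (F, Mo, p1, 4, 7, 9), (F, Sam, rd, 3, 30, 2), (F, Sam, rd, 3, 37, 10), (F, Sam, rd, 3, 7, 9)}.
Projecting to grade, tid, sid, cid: {(B, 10, 9, bio), (B, 10, 9, ops), (B, 12, 2, bio), (B, 12, 2, ops), (D, 11, 18, k1), (D, 27, 33, k1), (D, 3, 20, k1), (F, 30, 2, k2), (F, 30, 2, p1), (F, 30, 2, rd), (F, 37, 10, k2), (F, 37, 10, p1), (F, 37, 10, rd), (F, 7, 9, k2), (F, 7, 9, p1), (F, 7, 9, rd)}
Filtering on sid ≥ 9 ∧ tid < 27 leaves {(B, 10, 9, bio), (B, 10, 9, ops), (D, 11, 18, k1), (D, 3, 20, k1), (F, 7, 9, k2), (F, 7, 9, p1), (F, 7, 9, rd)}.
Projecting to grade, cid, sid: {(B, bio, 9), (B, ops, 9), (D, k1, 18), (D, k1, 20), (F, k2, 9), (F, p1, 9), (F, rd, 9)}

{(B, bio, 9), (B, ops, 9), (D, k1, 18), (D, k1, 20), (F, k2, 9), (F, p1, 9), (F, rd, 9)}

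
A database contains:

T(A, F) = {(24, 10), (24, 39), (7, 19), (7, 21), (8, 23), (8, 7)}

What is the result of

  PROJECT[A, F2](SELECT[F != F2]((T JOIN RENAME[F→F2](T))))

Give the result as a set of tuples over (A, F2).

ρ[F→F2]: schema becomes (A, F2); tuples unchanged.
Natural join on A: {(24, 10, 10), (24, 10, 39), (24, 39, 10), (24, 39, 39), (7, 19, 19), (7, 19, 21), (7, 21, 19), (7, 21, 21), (8, 23, 23), (8, 23, 7), (8, 7, 23), (8, 7, 7)}
Selection F != F2: {(24, 10, 39), (24, 39, 10), (7, 19, 21), (7, 21, 19), (8, 23, 7), (8, 7, 23)}
π[A, F2]: project onto (A, F2) → {(24, 10), (24, 39), (7, 19), (7, 21), (8, 23), (8, 7)}

{(24, 10), (24, 39), (7, 19), (7, 21), (8, 23), (8, 7)}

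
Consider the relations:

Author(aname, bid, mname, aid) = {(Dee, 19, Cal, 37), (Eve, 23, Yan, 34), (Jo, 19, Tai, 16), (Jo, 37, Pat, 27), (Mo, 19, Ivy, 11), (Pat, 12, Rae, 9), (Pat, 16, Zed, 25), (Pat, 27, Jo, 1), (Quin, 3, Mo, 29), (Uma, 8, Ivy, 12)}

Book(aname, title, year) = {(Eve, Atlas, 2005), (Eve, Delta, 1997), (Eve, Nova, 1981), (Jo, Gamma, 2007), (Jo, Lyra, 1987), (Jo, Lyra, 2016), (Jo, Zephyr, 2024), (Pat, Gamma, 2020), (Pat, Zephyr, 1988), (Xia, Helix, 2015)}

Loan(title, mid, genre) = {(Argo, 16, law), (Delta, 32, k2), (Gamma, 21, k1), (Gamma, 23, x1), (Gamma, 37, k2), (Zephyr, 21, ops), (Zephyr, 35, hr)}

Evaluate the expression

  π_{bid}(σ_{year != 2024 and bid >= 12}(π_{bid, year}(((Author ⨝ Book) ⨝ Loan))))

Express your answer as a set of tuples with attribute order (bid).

Author ⋈ Book (natural join on aname): {(Eve, 23, Yan, 34, Atlas, 2005), (Eve, 23, Yan, 34, Delta, 1997), (Eve, 23, Yan, 34, Nova, 1981), (Jo, 19, Tai, 16, Gamma, 2007), (Jo, 19, Tai, 16, Lyra, 1987), (Jo, 19, Tai, 16, Lyra, 2016), (Jo, 19, Tai, 16, Zephyr, 2024), (Jo, 37, Pat, 27, Gamma, 2007), (Jo, 37, Pat, 27, Lyra, 1987), (Jo, 37, Pat, 27, Lyra, 2016), (Jo, 37, Pat, 27, Zephyr, 2024), (Pat, 12, Rae, 9, Gamma, 2020), (Pat, 12, Rae, 9, Zephyr, 1988), (Pat, 16, Zed, 25, Gamma, 2020), (Pat, 16, Zed, 25, Zephyr, 1988), (Pat, 27, Jo, 1, Gamma, 2020), (Pat, 27, Jo, 1, Zephyr, 1988)}
(Author ⨝ Book) ⋈ Loan (natural join on title): {(Eve, 23, Yan, 34, Delta, 1997, 32, k2), (Jo, 19, Tai, 16, Gamma, 2007, 21, k1), (Jo, 19, Tai, 16, Gamma, 2007, 23, x1), (Jo, 19, Tai, 16, Gamma, 2007, 37, k2), (Jo, 19, Tai, 16, Zephyr, 2024, 21, ops), (Jo, 19, Tai, 16, Zephyr, 2024, 35, hr), (Jo, 37, Pat, 27, Gamma, 2007, 21, k1), (Jo, 37, Pat, 27, Gamma, 2007, 23, x1), (Jo, 37, Pat, 27, Gamma, 2007, 37, k2), (Jo, 37, Pat, 27, Zephyr, 2024, 21, ops), (Jo, 37, Pat, 27, Zephyr, 2024, 35, hr), (Pat, 12, Rae, 9, Gamma, 2020, 21, k1), (Pat, 12, Rae, 9, Gamma, 2020, 23, x1), (Pat, 12, Rae, 9, Gamma, 2020, 37, k2), (Pat, 12, Rae, 9, Zephyr, 1988, 21, ops), (Pat, 12, Rae, 9, Zephyr, 1988, 35, hr), (Pat, 16, Zed, 25, Gamma, 2020, 21, k1), (Pat, 16, Zed, 25, Gamma, 2020, 23, x1), (Pat, 16, Zed, 25, Gamma, 2020, 37, k2), (Pat, 16, Zed, 25, Zephyr, 1988, 21, ops), (Pat, 16, Zed, 25, Zephyr, 1988, 35, hr), (Pat, 27, Jo, 1, Gamma, 2020, 21, k1), (Pat, 27, Jo, 1, Gamma, 2020, 23, x1), (Pat, 27, Jo, 1, Gamma, 2020, 37, k2), (Pat, 27, Jo, 1, Zephyr, 1988, 21, ops), (Pat, 27, Jo, 1, Zephyr, 1988, 35, hr)}
π_{bid, year} gives {(12, 1988), (12, 2020), (16, 1988), (16, 2020), (19, 2007), (19, 2024), (23, 1997), (27, 1988), (27, 2020), (37, 2007), (37, 2024)} (15 duplicate(s) eliminated).
Selection year != 2024 and bid >= 12: {(12, 1988), (12, 2020), (16, 1988), (16, 2020), (19, 2007), (23, 1997), (27, 1988), (27, 2020), (37, 2007)}
π_{bid} gives {12, 16, 19, 23, 27, 37} (3 duplicate(s) eliminated).

{12, 16, 19, 23, 27, 37}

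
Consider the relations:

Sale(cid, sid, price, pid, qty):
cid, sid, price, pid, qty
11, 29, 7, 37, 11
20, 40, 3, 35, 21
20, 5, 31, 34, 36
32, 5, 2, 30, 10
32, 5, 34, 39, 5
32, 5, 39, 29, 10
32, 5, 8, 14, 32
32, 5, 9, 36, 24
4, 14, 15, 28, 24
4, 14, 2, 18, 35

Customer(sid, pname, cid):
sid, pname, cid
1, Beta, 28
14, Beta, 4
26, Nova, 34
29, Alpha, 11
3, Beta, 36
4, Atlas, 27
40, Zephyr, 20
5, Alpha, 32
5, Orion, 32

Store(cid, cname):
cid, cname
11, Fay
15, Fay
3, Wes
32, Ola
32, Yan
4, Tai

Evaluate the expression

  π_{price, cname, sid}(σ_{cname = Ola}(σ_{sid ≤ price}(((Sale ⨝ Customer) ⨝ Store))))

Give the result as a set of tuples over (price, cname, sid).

Sale ⋈ Customer (natural join on cid, sid): {(11, 29, 7, 37, 11, Alpha), (20, 40, 3, 35, 21, Zephyr), (32, 5, 2, 30, 10, Alpha), (32, 5, 2, 30, 10, Orion), (32, 5, 34, 39, 5, Alpha), (32, 5, 34, 39, 5, Orion), (32, 5, 39, 29, 10, Alpha), (32, 5, 39, 29, 10, Orion), (32, 5, 8, 14, 32, Alpha), (32, 5, 8, 14, 32, Orion), (32, 5, 9, 36, 24, Alpha), (32, 5, 9, 36, 24, Orion), (4, 14, 15, 28, 24, Beta), (4, 14, 2, 18, 35, Beta)}
(Sale ⨝ Customer) ⋈ Store (natural join on cid): {(11, 29, 7, 37, 11, Alpha, Fay), (32, 5, 2, 30, 10, Alpha, Ola), (32, 5, 2, 30, 10, Alpha, Yan), (32, 5, 2, 30, 10, Orion, Ola), (32, 5, 2, 30, 10, Orion, Yan), (32, 5, 34, 39, 5, Alpha, Ola), (32, 5, 34, 39, 5, Alpha, Yan), (32, 5, 34, 39, 5, Orion, Ola), (32, 5, 34, 39, 5, Orion, Yan), (32, 5, 39, 29, 10, Alpha, Ola), (32, 5, 39, 29, 10, Alpha, Yan), (32, 5, 39, 29, 10, Orion, Ola), (32, 5, 39, 29, 10, Orion, Yan), (32, 5, 8, 14, 32, Alpha, Ola), (32, 5, 8, 14, 32, Alpha, Yan), (32, 5, 8, 14, 32, Orion, Ola), (32, 5, 8, 14, 32, Orion, Yan), (32, 5, 9, 36, 24, Alpha, Ola), (32, 5, 9, 36, 24, Alpha, Yan), (32, 5, 9, 36, 24, Orion, Ola), (32, 5, 9, 36, 24, Orion, Yan), (4, 14, 15, 28, 24, Beta, Tai), (4, 14, 2, 18, 35, Beta, Tai)}
Apply σ_{sid ≤ price}; surviving tuples: {(32, 5, 34, 39, 5, Alpha, Ola), (32, 5, 34, 39, 5, Alpha, Yan), (32, 5, 34, 39, 5, Orion, Ola), (32, 5, 34, 39, 5, Orion, Yan), (32, 5, 39, 29, 10, Alpha, Ola), (32, 5, 39, 29, 10, Alpha, Yan), (32, 5, 39, 29, 10, Orion, Ola), (32, 5, 39, 29, 10, Orion, Yan), (32, 5, 8, 14, 32, Alpha, Ola), (32, 5, 8, 14, 32, Alpha, Yan), (32, 5, 8, 14, 32, Orion, Ola), (32, 5, 8, 14, 32, Orion, Yan), (32, 5, 9, 36, 24, Alpha, Ola), (32, 5, 9, 36, 24, Alpha, Yan), (32, 5, 9, 36, 24, Orion, Ola), (32, 5, 9, 36, 24, Orion, Yan), (4, 14, 15, 28, 24, Beta, Tai)}
Apply σ_{cname = Ola}; surviving tuples: {(32, 5, 34, 39, 5, Alpha, Ola), (32, 5, 34, 39, 5, Orion, Ola), (32, 5, 39, 29, 10, Alpha, Ola), (32, 5, 39, 29, 10, Orion, Ola), (32, 5, 8, 14, 32, Alpha, Ola), (32, 5, 8, 14, 32, Orion, Ola), (32, 5, 9, 36, 24, Alpha, Ola), (32, 5, 9, 36, 24, Orion, Ola)}
Keep only column(s) price, cname, sid (4 duplicate(s) eliminated): {(34, Ola, 5), (39, Ola, 5), (8, Ola, 5), (9, Ola, 5)}

{(34, Ola, 5), (39, Ola, 5), (8, Ola, 5), (9, Ola, 5)}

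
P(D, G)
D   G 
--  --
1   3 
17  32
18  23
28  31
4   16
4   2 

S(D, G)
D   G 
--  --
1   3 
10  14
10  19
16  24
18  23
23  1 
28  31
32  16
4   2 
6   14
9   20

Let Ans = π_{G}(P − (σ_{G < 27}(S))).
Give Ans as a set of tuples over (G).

Selection G < 27: {(1, 3), (10, 14), (10, 19), (16, 24), (18, 23), (23, 1), (32, 16), (4, 2), (6, 14), (9, 20)}
Taking the difference: {(17, 32), (28, 31), (4, 16)}
Keep only column(s) G: {16, 31, 32}

{16, 31, 32}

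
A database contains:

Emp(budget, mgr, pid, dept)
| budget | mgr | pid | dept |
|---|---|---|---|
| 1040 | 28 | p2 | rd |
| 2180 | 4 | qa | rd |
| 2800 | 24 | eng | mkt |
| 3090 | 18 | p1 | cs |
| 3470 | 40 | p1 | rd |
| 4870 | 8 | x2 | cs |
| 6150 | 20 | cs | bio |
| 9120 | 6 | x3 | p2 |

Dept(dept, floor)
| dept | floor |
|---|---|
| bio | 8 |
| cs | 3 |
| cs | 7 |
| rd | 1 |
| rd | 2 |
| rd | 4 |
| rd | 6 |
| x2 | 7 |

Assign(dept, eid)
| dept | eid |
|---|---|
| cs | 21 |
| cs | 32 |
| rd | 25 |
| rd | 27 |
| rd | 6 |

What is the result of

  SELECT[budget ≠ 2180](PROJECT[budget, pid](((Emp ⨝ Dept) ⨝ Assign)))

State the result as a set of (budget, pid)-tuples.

{(1040, p2), (3090, p1), (3470, p1), (4870, x2)}

Joining Emp and Dept on dept yields {(1040, 28, p2, rd, 1), (1040, 28, p2, rd, 2), (1040, 28, p2, rd, 4), (1040, 28, p2, rd, 6), (2180, 4, qa, rd, 1), (2180, 4, qa, rd, 2), (2180, 4, qa, rd, 4), (2180, 4, qa, rd, 6), (3090, 18, p1, cs, 3), (3090, 18, p1, cs, 7), (3470, 40, p1, rd, 1), (3470, 40, p1, rd, 2), (3470, 40, p1, rd, 4), (3470, 40, p1, rd, 6), (4870, 8, x2, cs, 3), (4870, 8, x2, cs, 7), (6150, 20, cs, bio, 8)}.
Joining (Emp ⨝ Dept) and Assign on dept yields {(1040, 28, p2, rd, 1, 25), (1040, 28, p2, rd, 1, 27), (1040, 28, p2, rd, 1, 6), (1040, 28, p2, rd, 2, 25), (1040, 28, p2, rd, 2, 27), (1040, 28, p2, rd, 2, 6), (1040, 28, p2, rd, 4, 25), (1040, 28, p2, rd, 4, 27), (1040, 28, p2, rd, 4, 6), (1040, 28, p2, rd, 6, 25), (1040, 28, p2, rd, 6, 27), (1040, 28, p2, rd, 6, 6), (2180, 4, qa, rd, 1, 25), (2180, 4, qa, rd, 1, 27), (2180, 4, qa, rd, 1, 6), (2180, 4, qa, rd, 2, 25), (2180, 4, qa, rd, 2, 27), (2180, 4, qa, rd, 2, 6), (2180, 4, qa, rd, 4, 25), (2180, 4, qa, rd, 4, 27), (2180, 4, qa, rd, 4, 6), (2180, 4, qa, rd, 6, 25), (2180, 4, qa, rd, 6, 27), (2180, 4, qa, rd, 6, 6), (3090, 18, p1, cs, 3, 21), (3090, 18, p1, cs, 3, 32), (3090, 18, p1, cs, 7, 21), (3090, 18, p1, cs, 7, 32), (3470, 40, p1, rd, 1, 25), (3470, 40, p1, rd, 1, 27), (3470, 40, p1, rd, 1, 6), (3470, 40, p1, rd, 2, 25), (3470, 40, p1, rd, 2, 27), (3470, 40, p1, rd, 2, 6), (3470, 40, p1, rd, 4, 25), (3470, 40, p1, rd, 4, 27), (3470, 40, p1, rd, 4, 6), (3470, 40, p1, rd, 6, 25), (3470, 40, p1, rd, 6, 27), (3470, 40, p1, rd, 6, 6), (4870, 8, x2, cs, 3, 21), (4870, 8, x2, cs, 3, 32), (4870, 8, x2, cs, 7, 21), (4870, 8, x2, cs, 7, 32)}.
Projecting to budget, pid (39 duplicate(s) eliminated): {(1040, p2), (2180, qa), (3090, p1), (3470, p1), (4870, x2)}
σ[budget ≠ 2180]: keep tuples satisfying budget ≠ 2180 → {(1040, p2), (3090, p1), (3470, p1), (4870, x2)}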